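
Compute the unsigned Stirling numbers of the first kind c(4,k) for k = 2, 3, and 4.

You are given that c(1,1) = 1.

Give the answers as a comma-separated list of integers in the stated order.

11, 6, 1

[2] T[2,1]:1*1+0=1 · T[2,2]:1*0+1=1
[3] T[3,1]:2*1+0=2 · T[3,2]:2*1+1=3 · T[3,3]:2*0+1=1
[4] T[4,2]:3*3+2=11 · T[4,3]:3*1+3=6 · T[4,4]:3*0+1=1
Read c(4,2) = 11, c(4,3) = 6, c(4,4) = 1.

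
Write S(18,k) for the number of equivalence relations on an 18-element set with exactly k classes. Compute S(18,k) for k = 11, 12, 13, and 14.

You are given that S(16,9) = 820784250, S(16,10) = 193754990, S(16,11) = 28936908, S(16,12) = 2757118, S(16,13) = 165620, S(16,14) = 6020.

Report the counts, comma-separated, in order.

8391004908, 1256328866, 125854638, 8408778

i=17: T(17,10)=820784250+10·193754990=2758334150 | T(17,11)=193754990+11·28936908=512060978 | T(17,12)=28936908+12·2757118=62022324 | T(17,13)=2757118+13·165620=4910178 | T(17,14)=165620+14·6020=249900
i=18: T(18,11)=2758334150+11·512060978=8391004908 | T(18,12)=512060978+12·62022324=1256328866 | T(18,13)=62022324+13·4910178=125854638 | T(18,14)=4910178+14·249900=8408778
Read S(18,11) = 8391004908, S(18,12) = 1256328866, S(18,13) = 125854638, S(18,14) = 8408778.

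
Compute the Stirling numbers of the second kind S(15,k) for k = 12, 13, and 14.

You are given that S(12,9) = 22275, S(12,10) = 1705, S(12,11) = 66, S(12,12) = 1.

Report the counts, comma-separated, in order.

106470, 4550, 105

@13  (13,10):1705·10+22275→39325, (13,11):66·11+1705→2431, (13,12):1·12+66→78, (13,13):0·13+1→1
@14  (14,11):2431·11+39325→66066, (14,12):78·12+2431→3367, (14,13):1·13+78→91, (14,14):0·14+1→1
@15  (15,12):3367·12+66066→106470, (15,13):91·13+3367→4550, (15,14):1·14+91→105
Read S(15,12) = 106470, S(15,13) = 4550, S(15,14) = 105.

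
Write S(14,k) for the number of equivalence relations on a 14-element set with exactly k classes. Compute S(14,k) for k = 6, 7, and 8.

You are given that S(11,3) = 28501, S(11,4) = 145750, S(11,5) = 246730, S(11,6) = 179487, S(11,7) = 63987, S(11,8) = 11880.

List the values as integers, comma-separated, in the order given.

63436373, 49329280, 20912320

r12: T_12,4=4×145750+28501=611501; T_12,5=5×246730+145750=1379400; T_12,6=6×179487+246730=1323652; T_12,7=7×63987+179487=627396; T_12,8=8×11880+63987=159027
r13: T_13,5=5×1379400+611501=7508501; T_13,6=6×1323652+1379400=9321312; T_13,7=7×627396+1323652=5715424; T_13,8=8×159027+627396=1899612
r14: T_14,6=6×9321312+7508501=63436373; T_14,7=7×5715424+9321312=49329280; T_14,8=8×1899612+5715424=20912320
Read S(14,6) = 63436373, S(14,7) = 49329280, S(14,8) = 20912320.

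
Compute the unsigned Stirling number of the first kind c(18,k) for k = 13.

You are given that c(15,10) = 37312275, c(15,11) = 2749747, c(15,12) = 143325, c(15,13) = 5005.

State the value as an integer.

299650806

r16: T_16,11=15×2749747+37312275=78558480; T_16,12=15×143325+2749747=4899622; T_16,13=15×5005+143325=218400
r17: T_17,12=16×4899622+78558480=156952432; T_17,13=16×218400+4899622=8394022
r18: T_18,13=17×8394022+156952432=299650806
Read c(18,13) = 299650806.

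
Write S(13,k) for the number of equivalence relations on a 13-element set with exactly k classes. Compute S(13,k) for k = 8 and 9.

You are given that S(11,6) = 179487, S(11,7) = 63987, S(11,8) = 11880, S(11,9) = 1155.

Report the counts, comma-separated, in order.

row 12: T[12][7]=7·63987+179487=627396  T[12][8]=8·11880+63987=159027  T[12][9]=9·1155+11880=22275
row 13: T[13][8]=8·159027+627396=1899612  T[13][9]=9·22275+159027=359502
Read S(13,8) = 1899612, S(13,9) = 359502.

1899612, 359502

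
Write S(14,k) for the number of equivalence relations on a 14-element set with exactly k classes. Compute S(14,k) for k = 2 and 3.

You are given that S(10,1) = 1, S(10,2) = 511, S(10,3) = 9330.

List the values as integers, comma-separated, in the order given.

i=11: T(11,1)=0+1·1=1 | T(11,2)=1+2·511=1023 | T(11,3)=511+3·9330=28501
i=12: T(12,1)=0+1·1=1 | T(12,2)=1+2·1023=2047 | T(12,3)=1023+3·28501=86526
i=13: T(13,1)=0+1·1=1 | T(13,2)=1+2·2047=4095 | T(13,3)=2047+3·86526=261625
i=14: T(14,2)=1+2·4095=8191 | T(14,3)=4095+3·261625=788970
Read S(14,2) = 8191, S(14,3) = 788970.

8191, 788970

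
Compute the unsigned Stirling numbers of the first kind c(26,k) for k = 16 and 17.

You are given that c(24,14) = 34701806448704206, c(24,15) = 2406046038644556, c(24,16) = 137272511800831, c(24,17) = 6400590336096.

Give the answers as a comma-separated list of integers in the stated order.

row 25: T[25][15]=24·2406046038644556+34701806448704206=92446911376173550  T[25][16]=24·137272511800831+2406046038644556=5700586321864500  T[25][17]=24·6400590336096+137272511800831=290886679867135
row 26: T[26][16]=25·5700586321864500+92446911376173550=234961569422786050  T[26][17]=25·290886679867135+5700586321864500=12972753318542875
Read c(26,16) = 234961569422786050, c(26,17) = 12972753318542875.

234961569422786050, 12972753318542875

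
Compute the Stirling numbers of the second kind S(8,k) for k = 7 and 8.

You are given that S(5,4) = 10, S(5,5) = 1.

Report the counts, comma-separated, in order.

28, 1

[6] T[6,5]:5*1+10=15 · T[6,6]:6*0+1=1
[7] T[7,6]:6*1+15=21 · T[7,7]:7*0+1=1
[8] T[8,7]:7*1+21=28 · T[8,8]:8*0+1=1
Read S(8,7) = 28, S(8,8) = 1.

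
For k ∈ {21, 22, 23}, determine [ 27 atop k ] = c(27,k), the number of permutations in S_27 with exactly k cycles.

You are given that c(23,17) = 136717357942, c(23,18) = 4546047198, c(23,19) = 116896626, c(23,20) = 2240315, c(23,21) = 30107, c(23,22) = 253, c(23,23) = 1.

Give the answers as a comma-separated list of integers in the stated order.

1145254303050, 25922927745, 460012995

r24: T_24,18=23×4546047198+136717357942=241276443496; T_24,19=23×116896626+4546047198=7234669596; T_24,20=23×2240315+116896626=168423871; T_24,21=23×30107+2240315=2932776; T_24,22=23×253+30107=35926; T_24,23=23×1+253=276
r25: T_25,19=24×7234669596+241276443496=414908513800; T_25,20=24×168423871+7234669596=11276842500; T_25,21=24×2932776+168423871=238810495; T_25,22=24×35926+2932776=3795000; T_25,23=24×276+35926=42550
r26: T_26,20=25×11276842500+414908513800=696829576300; T_26,21=25×238810495+11276842500=17247104875; T_26,22=25×3795000+238810495=333685495; T_26,23=25×42550+3795000=4858750
r27: T_27,21=26×17247104875+696829576300=1145254303050; T_27,22=26×333685495+17247104875=25922927745; T_27,23=26×4858750+333685495=460012995
Read c(27,21) = 1145254303050, c(27,22) = 25922927745, c(27,23) = 460012995.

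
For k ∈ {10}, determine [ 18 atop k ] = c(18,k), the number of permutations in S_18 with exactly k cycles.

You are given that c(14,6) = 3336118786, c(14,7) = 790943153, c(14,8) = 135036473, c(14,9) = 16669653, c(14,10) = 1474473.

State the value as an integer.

577924894833

i=15: T(15,7)=3336118786+14·790943153=14409322928 | T(15,8)=790943153+14·135036473=2681453775 | T(15,9)=135036473+14·16669653=368411615 | T(15,10)=16669653+14·1474473=37312275
i=16: T(16,8)=14409322928+15·2681453775=54631129553 | T(16,9)=2681453775+15·368411615=8207628000 | T(16,10)=368411615+15·37312275=928095740
i=17: T(17,9)=54631129553+16·8207628000=185953177553 | T(17,10)=8207628000+16·928095740=23057159840
i=18: T(18,10)=185953177553+17·23057159840=577924894833
Read c(18,10) = 577924894833.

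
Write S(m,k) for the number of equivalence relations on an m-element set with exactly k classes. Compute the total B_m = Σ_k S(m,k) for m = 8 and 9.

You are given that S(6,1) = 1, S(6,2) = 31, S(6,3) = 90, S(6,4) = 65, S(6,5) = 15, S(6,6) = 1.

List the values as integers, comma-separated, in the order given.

4140, 21147

i=7: T(7,1)=0+1·1=1 | T(7,2)=1+2·31=63 | T(7,3)=31+3·90=301 | T(7,4)=90+4·65=350 | T(7,5)=65+5·15=140 | T(7,6)=15+6·1=21 | T(7,7)=1+7·0=1
i=8: T(8,1)=0+1·1=1 | T(8,2)=1+2·63=127 | T(8,3)=63+3·301=966 | T(8,4)=301+4·350=1701 | T(8,5)=350+5·140=1050 | T(8,6)=140+6·21=266 | T(8,7)=21+7·1=28 | T(8,8)=1+8·0=1
i=9: T(9,1)=0+1·1=1 | T(9,2)=1+2·127=255 | T(9,3)=127+3·966=3025 | T(9,4)=966+4·1701=7770 | T(9,5)=1701+5·1050=6951 | T(9,6)=1050+6·266=2646 | T(9,7)=266+7·28=462 | T(9,8)=28+8·1=36 | T(9,9)=1+9·0=1
B_8 = ΣS(8,k) = 1+127+966+1701+1050+266+28+1 = 4140
B_9 = ΣS(9,k) = 1+255+3025+7770+6951+2646+462+36+1 = 21147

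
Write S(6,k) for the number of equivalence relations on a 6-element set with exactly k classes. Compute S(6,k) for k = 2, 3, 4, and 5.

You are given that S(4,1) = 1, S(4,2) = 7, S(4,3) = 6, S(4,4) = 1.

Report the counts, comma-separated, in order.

31, 90, 65, 15

[5] T[5,1]:1*1+0=1 · T[5,2]:2*7+1=15 · T[5,3]:3*6+7=25 · T[5,4]:4*1+6=10 · T[5,5]:5*0+1=1
[6] T[6,2]:2*15+1=31 · T[6,3]:3*25+15=90 · T[6,4]:4*10+25=65 · T[6,5]:5*1+10=15
Read S(6,2) = 31, S(6,3) = 90, S(6,4) = 65, S(6,5) = 15.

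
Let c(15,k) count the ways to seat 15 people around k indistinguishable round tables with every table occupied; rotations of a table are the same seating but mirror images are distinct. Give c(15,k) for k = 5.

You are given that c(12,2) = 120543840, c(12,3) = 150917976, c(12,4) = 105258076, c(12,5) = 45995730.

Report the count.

row 13: T[13][3]=12·150917976+120543840=1931559552  T[13][4]=12·105258076+150917976=1414014888  T[13][5]=12·45995730+105258076=657206836
row 14: T[14][4]=13·1414014888+1931559552=20313753096  T[14][5]=13·657206836+1414014888=9957703756
row 15: T[15][5]=14·9957703756+20313753096=159721605680
Read c(15,5) = 159721605680.

159721605680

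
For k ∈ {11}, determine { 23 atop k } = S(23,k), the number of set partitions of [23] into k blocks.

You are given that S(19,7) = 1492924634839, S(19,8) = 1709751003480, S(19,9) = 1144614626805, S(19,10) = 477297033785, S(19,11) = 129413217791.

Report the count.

i=20: T(20,8)=1492924634839+8·1709751003480=15170932662679 | T(20,9)=1709751003480+9·1144614626805=12011282644725 | T(20,10)=1144614626805+10·477297033785=5917584964655 | T(20,11)=477297033785+11·129413217791=1900842429486
i=21: T(21,9)=15170932662679+9·12011282644725=123272476465204 | T(21,10)=12011282644725+10·5917584964655=71187132291275 | T(21,11)=5917584964655+11·1900842429486=26826851689001
i=22: T(22,10)=123272476465204+10·71187132291275=835143799377954 | T(22,11)=71187132291275+11·26826851689001=366282500870286
i=23: T(23,11)=835143799377954+11·366282500870286=4864251308951100
Read S(23,11) = 4864251308951100.

4864251308951100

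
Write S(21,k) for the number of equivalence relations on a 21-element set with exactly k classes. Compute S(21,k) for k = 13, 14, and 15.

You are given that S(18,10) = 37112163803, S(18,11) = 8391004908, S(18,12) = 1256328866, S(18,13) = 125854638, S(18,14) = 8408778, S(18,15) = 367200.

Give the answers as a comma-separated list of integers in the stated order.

1204909218331, 149304004500, 13087462580

i=19: T(19,11)=37112163803+11·8391004908=129413217791 | T(19,12)=8391004908+12·1256328866=23466951300 | T(19,13)=1256328866+13·125854638=2892439160 | T(19,14)=125854638+14·8408778=243577530 | T(19,15)=8408778+15·367200=13916778
i=20: T(20,12)=129413217791+12·23466951300=411016633391 | T(20,13)=23466951300+13·2892439160=61068660380 | T(20,14)=2892439160+14·243577530=6302524580 | T(20,15)=243577530+15·13916778=452329200
i=21: T(21,13)=411016633391+13·61068660380=1204909218331 | T(21,14)=61068660380+14·6302524580=149304004500 | T(21,15)=6302524580+15·452329200=13087462580
Read S(21,13) = 1204909218331, S(21,14) = 149304004500, S(21,15) = 13087462580.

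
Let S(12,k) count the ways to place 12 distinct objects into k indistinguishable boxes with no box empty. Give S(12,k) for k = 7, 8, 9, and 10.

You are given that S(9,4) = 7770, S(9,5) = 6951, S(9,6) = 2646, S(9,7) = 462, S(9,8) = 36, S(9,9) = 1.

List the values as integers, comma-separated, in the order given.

@10  (10,5):6951·5+7770→42525, (10,6):2646·6+6951→22827, (10,7):462·7+2646→5880, (10,8):36·8+462→750, (10,9):1·9+36→45, (10,10):0·10+1→1
@11  (11,6):22827·6+42525→179487, (11,7):5880·7+22827→63987, (11,8):750·8+5880→11880, (11,9):45·9+750→1155, (11,10):1·10+45→55
@12  (12,7):63987·7+179487→627396, (12,8):11880·8+63987→159027, (12,9):1155·9+11880→22275, (12,10):55·10+1155→1705
Read S(12,7) = 627396, S(12,8) = 159027, S(12,9) = 22275, S(12,10) = 1705.

627396, 159027, 22275, 1705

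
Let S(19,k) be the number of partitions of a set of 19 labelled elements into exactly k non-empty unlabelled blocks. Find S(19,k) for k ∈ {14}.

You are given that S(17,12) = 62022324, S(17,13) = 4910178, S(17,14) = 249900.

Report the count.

243577530

i=18: T(18,13)=62022324+13·4910178=125854638 | T(18,14)=4910178+14·249900=8408778
i=19: T(19,14)=125854638+14·8408778=243577530
Read S(19,14) = 243577530.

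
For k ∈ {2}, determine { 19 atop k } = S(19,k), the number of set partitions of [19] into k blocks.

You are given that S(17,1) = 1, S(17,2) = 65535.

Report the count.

262143

@18  (18,1):1·1+0→1, (18,2):65535·2+1→131071
@19  (19,2):131071·2+1→262143
Read S(19,2) = 262143.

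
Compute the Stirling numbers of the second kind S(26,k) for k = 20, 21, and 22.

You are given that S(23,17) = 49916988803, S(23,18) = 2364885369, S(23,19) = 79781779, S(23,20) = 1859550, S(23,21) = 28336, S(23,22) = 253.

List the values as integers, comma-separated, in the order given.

290622864675, 9759104355, 238929405

@24  (24,18):2364885369·18+49916988803→92484925445, (24,19):79781779·19+2364885369→3880739170, (24,20):1859550·20+79781779→116972779, (24,21):28336·21+1859550→2454606, (24,22):253·22+28336→33902
@25  (25,19):3880739170·19+92484925445→166218969675, (25,20):116972779·20+3880739170→6220194750, (25,21):2454606·21+116972779→168519505, (25,22):33902·22+2454606→3200450
@26  (26,20):6220194750·20+166218969675→290622864675, (26,21):168519505·21+6220194750→9759104355, (26,22):3200450·22+168519505→238929405
Read S(26,20) = 290622864675, S(26,21) = 9759104355, S(26,22) = 238929405.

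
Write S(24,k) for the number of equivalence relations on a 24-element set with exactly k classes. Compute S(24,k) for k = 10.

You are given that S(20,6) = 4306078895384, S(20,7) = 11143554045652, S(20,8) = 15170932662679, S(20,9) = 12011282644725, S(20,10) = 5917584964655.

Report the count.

108254081784931500

r21: T_21,7=7×11143554045652+4306078895384=82310957214948; T_21,8=8×15170932662679+11143554045652=132511015347084; T_21,9=9×12011282644725+15170932662679=123272476465204; T_21,10=10×5917584964655+12011282644725=71187132291275
r22: T_22,8=8×132511015347084+82310957214948=1142399079991620; T_22,9=9×123272476465204+132511015347084=1241963303533920; T_22,10=10×71187132291275+123272476465204=835143799377954
r23: T_23,9=9×1241963303533920+1142399079991620=12320068811796900; T_23,10=10×835143799377954+1241963303533920=9593401297313460
r24: T_24,10=10×9593401297313460+12320068811796900=108254081784931500
Read S(24,10) = 108254081784931500.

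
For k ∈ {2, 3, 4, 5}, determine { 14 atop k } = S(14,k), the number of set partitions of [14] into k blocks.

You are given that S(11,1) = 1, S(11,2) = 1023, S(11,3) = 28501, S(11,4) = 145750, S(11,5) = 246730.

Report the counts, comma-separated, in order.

i=12: T(12,1)=0+1·1=1 | T(12,2)=1+2·1023=2047 | T(12,3)=1023+3·28501=86526 | T(12,4)=28501+4·145750=611501 | T(12,5)=145750+5·246730=1379400
i=13: T(13,1)=0+1·1=1 | T(13,2)=1+2·2047=4095 | T(13,3)=2047+3·86526=261625 | T(13,4)=86526+4·611501=2532530 | T(13,5)=611501+5·1379400=7508501
i=14: T(14,2)=1+2·4095=8191 | T(14,3)=4095+3·261625=788970 | T(14,4)=261625+4·2532530=10391745 | T(14,5)=2532530+5·7508501=40075035
Read S(14,2) = 8191, S(14,3) = 788970, S(14,4) = 10391745, S(14,5) = 40075035.

8191, 788970, 10391745, 40075035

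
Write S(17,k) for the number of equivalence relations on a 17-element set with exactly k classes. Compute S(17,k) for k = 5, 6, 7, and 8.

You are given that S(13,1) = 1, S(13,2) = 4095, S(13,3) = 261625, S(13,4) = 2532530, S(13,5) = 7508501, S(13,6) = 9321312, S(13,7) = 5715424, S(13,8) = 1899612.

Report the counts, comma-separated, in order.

5652751651, 17505749898, 25708104786, 20415995028

[14] T[14,2]:2*4095+1=8191 · T[14,3]:3*261625+4095=788970 · T[14,4]:4*2532530+261625=10391745 · T[14,5]:5*7508501+2532530=40075035 · T[14,6]:6*9321312+7508501=63436373 · T[14,7]:7*5715424+9321312=49329280 · T[14,8]:8*1899612+5715424=20912320
[15] T[15,3]:3*788970+8191=2375101 · T[15,4]:4*10391745+788970=42355950 · T[15,5]:5*40075035+10391745=210766920 · T[15,6]:6*63436373+40075035=420693273 · T[15,7]:7*49329280+63436373=408741333 · T[15,8]:8*20912320+49329280=216627840
[16] T[16,4]:4*42355950+2375101=171798901 · T[16,5]:5*210766920+42355950=1096190550 · T[16,6]:6*420693273+210766920=2734926558 · T[16,7]:7*408741333+420693273=3281882604 · T[16,8]:8*216627840+408741333=2141764053
[17] T[17,5]:5*1096190550+171798901=5652751651 · T[17,6]:6*2734926558+1096190550=17505749898 · T[17,7]:7*3281882604+2734926558=25708104786 · T[17,8]:8*2141764053+3281882604=20415995028
Read S(17,5) = 5652751651, S(17,6) = 17505749898, S(17,7) = 25708104786, S(17,8) = 20415995028.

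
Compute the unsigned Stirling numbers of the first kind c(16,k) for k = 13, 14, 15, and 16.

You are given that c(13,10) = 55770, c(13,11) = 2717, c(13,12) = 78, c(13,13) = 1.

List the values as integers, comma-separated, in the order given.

218400, 6580, 120, 1

i=14: T(14,11)=55770+13·2717=91091 | T(14,12)=2717+13·78=3731 | T(14,13)=78+13·1=91 | T(14,14)=1+13·0=1
i=15: T(15,12)=91091+14·3731=143325 | T(15,13)=3731+14·91=5005 | T(15,14)=91+14·1=105 | T(15,15)=1+14·0=1
i=16: T(16,13)=143325+15·5005=218400 | T(16,14)=5005+15·105=6580 | T(16,15)=105+15·1=120 | T(16,16)=1+15·0=1
Read c(16,13) = 218400, c(16,14) = 6580, c(16,15) = 120, c(16,16) = 1.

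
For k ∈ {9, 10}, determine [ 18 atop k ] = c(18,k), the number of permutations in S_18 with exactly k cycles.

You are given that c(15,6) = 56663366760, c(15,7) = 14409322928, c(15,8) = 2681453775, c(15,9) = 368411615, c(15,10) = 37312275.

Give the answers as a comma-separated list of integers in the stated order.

i=16: T(16,7)=56663366760+15·14409322928=272803210680 | T(16,8)=14409322928+15·2681453775=54631129553 | T(16,9)=2681453775+15·368411615=8207628000 | T(16,10)=368411615+15·37312275=928095740
i=17: T(17,8)=272803210680+16·54631129553=1146901283528 | T(17,9)=54631129553+16·8207628000=185953177553 | T(17,10)=8207628000+16·928095740=23057159840
i=18: T(18,9)=1146901283528+17·185953177553=4308105301929 | T(18,10)=185953177553+17·23057159840=577924894833
Read c(18,9) = 4308105301929, c(18,10) = 577924894833.

4308105301929, 577924894833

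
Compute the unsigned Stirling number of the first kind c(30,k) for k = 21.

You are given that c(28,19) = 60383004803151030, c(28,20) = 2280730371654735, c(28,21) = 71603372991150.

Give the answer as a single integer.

row 29: T[29][20]=28·2280730371654735+60383004803151030=124243455209483610  T[29][21]=28·71603372991150+2280730371654735=4285624815406935
row 30: T[30][21]=29·4285624815406935+124243455209483610=248526574856284725
Read c(30,21) = 248526574856284725.

248526574856284725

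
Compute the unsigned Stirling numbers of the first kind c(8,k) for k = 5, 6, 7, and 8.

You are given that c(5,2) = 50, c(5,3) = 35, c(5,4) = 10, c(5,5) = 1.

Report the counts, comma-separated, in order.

1960, 322, 28, 1

[6] T[6,3]:5*35+50=225 · T[6,4]:5*10+35=85 · T[6,5]:5*1+10=15 · T[6,6]:5*0+1=1
[7] T[7,4]:6*85+225=735 · T[7,5]:6*15+85=175 · T[7,6]:6*1+15=21 · T[7,7]:6*0+1=1
[8] T[8,5]:7*175+735=1960 · T[8,6]:7*21+175=322 · T[8,7]:7*1+21=28 · T[8,8]:7*0+1=1
Read c(8,5) = 1960, c(8,6) = 322, c(8,7) = 28, c(8,8) = 1.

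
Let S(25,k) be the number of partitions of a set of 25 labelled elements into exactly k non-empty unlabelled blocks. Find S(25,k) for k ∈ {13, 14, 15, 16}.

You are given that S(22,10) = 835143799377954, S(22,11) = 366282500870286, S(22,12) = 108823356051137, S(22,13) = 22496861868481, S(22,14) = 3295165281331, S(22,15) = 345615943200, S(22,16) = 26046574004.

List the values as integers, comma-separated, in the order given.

[23] T[23,11]:11*366282500870286+835143799377954=4864251308951100 · T[23,12]:12*108823356051137+366282500870286=1672162773483930 · T[23,13]:13*22496861868481+108823356051137=401282560341390 · T[23,14]:14*3295165281331+22496861868481=68629175807115 · T[23,15]:15*345615943200+3295165281331=8479404429331 · T[23,16]:16*26046574004+345615943200=762361127264
[24] T[24,12]:12*1672162773483930+4864251308951100=24930204590758260 · T[24,13]:13*401282560341390+1672162773483930=6888836057922000 · T[24,14]:14*68629175807115+401282560341390=1362091021641000 · T[24,15]:15*8479404429331+68629175807115=195820242247080 · T[24,16]:16*762361127264+8479404429331=20677182465555
[25] T[25,13]:13*6888836057922000+24930204590758260=114485073343744260 · T[25,14]:14*1362091021641000+6888836057922000=25958110360896000 · T[25,15]:15*195820242247080+1362091021641000=4299394655347200 · T[25,16]:16*20677182465555+195820242247080=526655161695960
Read S(25,13) = 114485073343744260, S(25,14) = 25958110360896000, S(25,15) = 4299394655347200, S(25,16) = 526655161695960.

114485073343744260, 25958110360896000, 4299394655347200, 526655161695960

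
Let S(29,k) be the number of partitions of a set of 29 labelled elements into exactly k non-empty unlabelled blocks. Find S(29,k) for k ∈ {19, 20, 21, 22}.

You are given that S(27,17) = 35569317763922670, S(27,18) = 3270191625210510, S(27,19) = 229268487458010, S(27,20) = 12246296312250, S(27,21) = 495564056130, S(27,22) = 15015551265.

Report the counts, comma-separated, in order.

239332331869053150, 17110181160972900, 949910385013590, 40823077538100

@28  (28,18):3270191625210510·18+35569317763922670→94432767017711850, (28,19):229268487458010·19+3270191625210510→7626292886912700, (28,20):12246296312250·20+229268487458010→474194413703010, (28,21):495564056130·21+12246296312250→22653141490980, (28,22):15015551265·22+495564056130→825906183960
@29  (29,19):7626292886912700·19+94432767017711850→239332331869053150, (29,20):474194413703010·20+7626292886912700→17110181160972900, (29,21):22653141490980·21+474194413703010→949910385013590, (29,22):825906183960·22+22653141490980→40823077538100
Read S(29,19) = 239332331869053150, S(29,20) = 17110181160972900, S(29,21) = 949910385013590, S(29,22) = 40823077538100.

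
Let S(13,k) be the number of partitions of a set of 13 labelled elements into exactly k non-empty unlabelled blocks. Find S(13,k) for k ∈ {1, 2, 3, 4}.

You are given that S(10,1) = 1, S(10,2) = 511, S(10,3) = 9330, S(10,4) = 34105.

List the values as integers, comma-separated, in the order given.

1, 4095, 261625, 2532530

[11] T[11,1]:1*1+0=1 · T[11,2]:2*511+1=1023 · T[11,3]:3*9330+511=28501 · T[11,4]:4*34105+9330=145750
[12] T[12,1]:1*1+0=1 · T[12,2]:2*1023+1=2047 · T[12,3]:3*28501+1023=86526 · T[12,4]:4*145750+28501=611501
[13] T[13,1]:1*1+0=1 · T[13,2]:2*2047+1=4095 · T[13,3]:3*86526+2047=261625 · T[13,4]:4*611501+86526=2532530
Read S(13,1) = 1, S(13,2) = 4095, S(13,3) = 261625, S(13,4) = 2532530.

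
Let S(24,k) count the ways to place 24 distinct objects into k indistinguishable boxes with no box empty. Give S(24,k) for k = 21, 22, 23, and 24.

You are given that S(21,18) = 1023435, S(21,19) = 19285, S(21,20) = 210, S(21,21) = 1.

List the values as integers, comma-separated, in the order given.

[22] T[22,19]:19*19285+1023435=1389850 · T[22,20]:20*210+19285=23485 · T[22,21]:21*1+210=231 · T[22,22]:22*0+1=1
[23] T[23,20]:20*23485+1389850=1859550 · T[23,21]:21*231+23485=28336 · T[23,22]:22*1+231=253 · T[23,23]:23*0+1=1
[24] T[24,21]:21*28336+1859550=2454606 · T[24,22]:22*253+28336=33902 · T[24,23]:23*1+253=276 · T[24,24]:24*0+1=1
Read S(24,21) = 2454606, S(24,22) = 33902, S(24,23) = 276, S(24,24) = 1.

2454606, 33902, 276, 1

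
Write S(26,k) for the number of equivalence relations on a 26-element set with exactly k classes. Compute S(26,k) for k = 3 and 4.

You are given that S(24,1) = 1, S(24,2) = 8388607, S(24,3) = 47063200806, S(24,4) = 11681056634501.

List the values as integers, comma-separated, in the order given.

[25] T[25,2]:2*8388607+1=16777215 · T[25,3]:3*47063200806+8388607=141197991025 · T[25,4]:4*11681056634501+47063200806=46771289738810
[26] T[26,3]:3*141197991025+16777215=423610750290 · T[26,4]:4*46771289738810+141197991025=187226356946265
Read S(26,3) = 423610750290, S(26,4) = 187226356946265.

423610750290, 187226356946265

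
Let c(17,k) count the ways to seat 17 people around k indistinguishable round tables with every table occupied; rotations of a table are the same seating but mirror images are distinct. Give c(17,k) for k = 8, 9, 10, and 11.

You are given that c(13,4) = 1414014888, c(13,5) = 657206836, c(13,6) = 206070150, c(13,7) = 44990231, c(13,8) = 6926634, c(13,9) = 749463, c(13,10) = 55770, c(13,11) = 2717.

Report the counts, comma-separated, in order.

row 14: T[14][5]=13·657206836+1414014888=9957703756  T[14][6]=13·206070150+657206836=3336118786  T[14][7]=13·44990231+206070150=790943153  T[14][8]=13·6926634+44990231=135036473  T[14][9]=13·749463+6926634=16669653  T[14][10]=13·55770+749463=1474473  T[14][11]=13·2717+55770=91091
row 15: T[15][6]=14·3336118786+9957703756=56663366760  T[15][7]=14·790943153+3336118786=14409322928  T[15][8]=14·135036473+790943153=2681453775  T[15][9]=14·16669653+135036473=368411615  T[15][10]=14·1474473+16669653=37312275  T[15][11]=14·91091+1474473=2749747
row 16: T[16][7]=15·14409322928+56663366760=272803210680  T[16][8]=15·2681453775+14409322928=54631129553  T[16][9]=15·368411615+2681453775=8207628000  T[16][10]=15·37312275+368411615=928095740  T[16][11]=15·2749747+37312275=78558480
row 17: T[17][8]=16·54631129553+272803210680=1146901283528  T[17][9]=16·8207628000+54631129553=185953177553  T[17][10]=16·928095740+8207628000=23057159840  T[17][11]=16·78558480+928095740=2185031420
Read c(17,8) = 1146901283528, c(17,9) = 185953177553, c(17,10) = 23057159840, c(17,11) = 2185031420.

1146901283528, 185953177553, 23057159840, 2185031420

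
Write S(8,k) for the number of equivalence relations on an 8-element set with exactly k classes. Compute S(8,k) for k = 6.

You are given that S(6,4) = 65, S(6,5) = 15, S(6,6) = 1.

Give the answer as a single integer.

r7: T_7,5=5×15+65=140; T_7,6=6×1+15=21
r8: T_8,6=6×21+140=266
Read S(8,6) = 266.

266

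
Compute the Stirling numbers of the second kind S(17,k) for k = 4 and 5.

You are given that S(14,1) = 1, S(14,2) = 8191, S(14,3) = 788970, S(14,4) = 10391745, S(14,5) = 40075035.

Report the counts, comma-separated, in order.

[15] T[15,2]:2*8191+1=16383 · T[15,3]:3*788970+8191=2375101 · T[15,4]:4*10391745+788970=42355950 · T[15,5]:5*40075035+10391745=210766920
[16] T[16,3]:3*2375101+16383=7141686 · T[16,4]:4*42355950+2375101=171798901 · T[16,5]:5*210766920+42355950=1096190550
[17] T[17,4]:4*171798901+7141686=694337290 · T[17,5]:5*1096190550+171798901=5652751651
Read S(17,4) = 694337290, S(17,5) = 5652751651.

694337290, 5652751651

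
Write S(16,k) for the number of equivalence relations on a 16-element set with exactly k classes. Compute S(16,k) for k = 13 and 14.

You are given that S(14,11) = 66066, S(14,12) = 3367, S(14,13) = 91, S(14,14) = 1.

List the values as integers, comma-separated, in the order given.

165620, 6020

@15  (15,12):3367·12+66066→106470, (15,13):91·13+3367→4550, (15,14):1·14+91→105
@16  (16,13):4550·13+106470→165620, (16,14):105·14+4550→6020
Read S(16,13) = 165620, S(16,14) = 6020.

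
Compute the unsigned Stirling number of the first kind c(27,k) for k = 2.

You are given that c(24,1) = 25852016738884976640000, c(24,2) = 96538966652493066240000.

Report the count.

@25  (25,1):25852016738884976640000·24+0→620448401733239439360000, (25,2):96538966652493066240000·24+25852016738884976640000→2342787216398718566400000
@26  (26,1):620448401733239439360000·25+0→15511210043330985984000000, (26,2):2342787216398718566400000·25+620448401733239439360000→59190128811701203599360000
@27  (27,2):59190128811701203599360000·26+15511210043330985984000000→1554454559147562279567360000
Read c(27,2) = 1554454559147562279567360000.

1554454559147562279567360000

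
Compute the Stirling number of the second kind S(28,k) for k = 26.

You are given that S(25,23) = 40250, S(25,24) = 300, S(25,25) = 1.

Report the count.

@26  (26,24):300·24+40250→47450, (26,25):1·25+300→325, (26,26):0·26+1→1
@27  (27,25):325·25+47450→55575, (27,26):1·26+325→351
@28  (28,26):351·26+55575→64701
Read S(28,26) = 64701.

64701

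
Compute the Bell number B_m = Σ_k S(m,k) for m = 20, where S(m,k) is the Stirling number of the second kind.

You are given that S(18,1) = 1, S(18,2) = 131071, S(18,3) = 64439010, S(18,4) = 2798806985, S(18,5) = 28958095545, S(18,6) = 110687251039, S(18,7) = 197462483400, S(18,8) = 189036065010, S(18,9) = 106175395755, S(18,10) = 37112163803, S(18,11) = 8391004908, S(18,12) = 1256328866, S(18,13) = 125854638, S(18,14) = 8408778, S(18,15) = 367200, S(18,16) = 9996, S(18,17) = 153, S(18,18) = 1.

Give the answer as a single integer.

i=19: T(19,1)=0+1·1=1 | T(19,2)=1+2·131071=262143 | T(19,3)=131071+3·64439010=193448101 | T(19,4)=64439010+4·2798806985=11259666950 | T(19,5)=2798806985+5·28958095545=147589284710 | T(19,6)=28958095545+6·110687251039=693081601779 | T(19,7)=110687251039+7·197462483400=1492924634839 | T(19,8)=197462483400+8·189036065010=1709751003480 | T(19,9)=189036065010+9·106175395755=1144614626805 | T(19,10)=106175395755+10·37112163803=477297033785 | T(19,11)=37112163803+11·8391004908=129413217791 | T(19,12)=8391004908+12·1256328866=23466951300 | T(19,13)=1256328866+13·125854638=2892439160 | T(19,14)=125854638+14·8408778=243577530 | T(19,15)=8408778+15·367200=13916778 | T(19,16)=367200+16·9996=527136 | T(19,17)=9996+17·153=12597 | T(19,18)=153+18·1=171 | T(19,19)=1+19·0=1
i=20: T(20,1)=0+1·1=1 | T(20,2)=1+2·262143=524287 | T(20,3)=262143+3·193448101=580606446 | T(20,4)=193448101+4·11259666950=45232115901 | T(20,5)=11259666950+5·147589284710=749206090500 | T(20,6)=147589284710+6·693081601779=4306078895384 | T(20,7)=693081601779+7·1492924634839=11143554045652 | T(20,8)=1492924634839+8·1709751003480=15170932662679 | T(20,9)=1709751003480+9·1144614626805=12011282644725 | T(20,10)=1144614626805+10·477297033785=5917584964655 | T(20,11)=477297033785+11·129413217791=1900842429486 | T(20,12)=129413217791+12·23466951300=411016633391 | T(20,13)=23466951300+13·2892439160=61068660380 | T(20,14)=2892439160+14·243577530=6302524580 | T(20,15)=243577530+15·13916778=452329200 | T(20,16)=13916778+16·527136=22350954 | T(20,17)=527136+17·12597=741285 | T(20,18)=12597+18·171=15675 | T(20,19)=171+19·1=190 | T(20,20)=1+20·0=1
B_20 = ΣS(20,k) = 1+524287+580606446+45232115901+749206090500+4306078895384+11143554045652+15170932662679+12011282644725+5917584964655+1900842429486+411016633391+61068660380+6302524580+452329200+22350954+741285+15675+190+1 = 51724158235372

51724158235372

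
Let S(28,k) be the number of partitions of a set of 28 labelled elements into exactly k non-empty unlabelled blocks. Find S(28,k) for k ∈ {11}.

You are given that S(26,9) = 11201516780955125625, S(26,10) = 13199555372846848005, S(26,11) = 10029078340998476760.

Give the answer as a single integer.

i=27: T(27,10)=11201516780955125625+10·13199555372846848005=143197070509423605675 | T(27,11)=13199555372846848005+11·10029078340998476760=123519417123830092365
i=28: T(28,11)=143197070509423605675+11·123519417123830092365=1501910658871554621690
Read S(28,11) = 1501910658871554621690.

1501910658871554621690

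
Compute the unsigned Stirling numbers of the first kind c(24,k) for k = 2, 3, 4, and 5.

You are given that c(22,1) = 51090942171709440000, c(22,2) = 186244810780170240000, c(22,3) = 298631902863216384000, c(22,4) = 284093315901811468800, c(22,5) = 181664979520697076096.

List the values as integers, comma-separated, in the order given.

96538966652493066240000, 159539850276066860544000, 157375898285941510732800, 105005310755917452984576

row 23: T[23][1]=22·51090942171709440000+0=1124000727777607680000  T[23][2]=22·186244810780170240000+51090942171709440000=4148476779335454720000  T[23][3]=22·298631902863216384000+186244810780170240000=6756146673770930688000  T[23][4]=22·284093315901811468800+298631902863216384000=6548684852703068697600  T[23][5]=22·181664979520697076096+284093315901811468800=4280722865357147142912
row 24: T[24][2]=23·4148476779335454720000+1124000727777607680000=96538966652493066240000  T[24][3]=23·6756146673770930688000+4148476779335454720000=159539850276066860544000  T[24][4]=23·6548684852703068697600+6756146673770930688000=157375898285941510732800  T[24][5]=23·4280722865357147142912+6548684852703068697600=105005310755917452984576
Read c(24,2) = 96538966652493066240000, c(24,3) = 159539850276066860544000, c(24,4) = 157375898285941510732800, c(24,5) = 105005310755917452984576.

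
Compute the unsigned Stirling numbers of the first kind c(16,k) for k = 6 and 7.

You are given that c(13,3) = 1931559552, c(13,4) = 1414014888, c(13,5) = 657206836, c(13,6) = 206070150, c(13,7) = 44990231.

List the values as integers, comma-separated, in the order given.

1009672107080, 272803210680

@14  (14,4):1414014888·13+1931559552→20313753096, (14,5):657206836·13+1414014888→9957703756, (14,6):206070150·13+657206836→3336118786, (14,7):44990231·13+206070150→790943153
@15  (15,5):9957703756·14+20313753096→159721605680, (15,6):3336118786·14+9957703756→56663366760, (15,7):790943153·14+3336118786→14409322928
@16  (16,6):56663366760·15+159721605680→1009672107080, (16,7):14409322928·15+56663366760→272803210680
Read c(16,6) = 1009672107080, c(16,7) = 272803210680.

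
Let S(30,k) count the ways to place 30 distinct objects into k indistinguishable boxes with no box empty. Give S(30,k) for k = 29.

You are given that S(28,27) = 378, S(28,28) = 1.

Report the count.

i=29: T(29,28)=378+28·1=406 | T(29,29)=1+29·0=1
i=30: T(30,29)=406+29·1=435
Read S(30,29) = 435.

435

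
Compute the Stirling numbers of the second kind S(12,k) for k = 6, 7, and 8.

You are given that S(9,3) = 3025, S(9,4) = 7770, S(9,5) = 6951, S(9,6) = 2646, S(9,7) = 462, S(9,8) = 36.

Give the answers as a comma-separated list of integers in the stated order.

1323652, 627396, 159027

[10] T[10,4]:4*7770+3025=34105 · T[10,5]:5*6951+7770=42525 · T[10,6]:6*2646+6951=22827 · T[10,7]:7*462+2646=5880 · T[10,8]:8*36+462=750
[11] T[11,5]:5*42525+34105=246730 · T[11,6]:6*22827+42525=179487 · T[11,7]:7*5880+22827=63987 · T[11,8]:8*750+5880=11880
[12] T[12,6]:6*179487+246730=1323652 · T[12,7]:7*63987+179487=627396 · T[12,8]:8*11880+63987=159027
Read S(12,6) = 1323652, S(12,7) = 627396, S(12,8) = 159027.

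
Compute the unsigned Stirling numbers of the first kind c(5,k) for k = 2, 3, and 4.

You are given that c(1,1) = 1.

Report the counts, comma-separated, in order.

50, 35, 10

@2  (2,1):1·1+0→1, (2,2):0·1+1→1
@3  (3,1):1·2+0→2, (3,2):1·2+1→3, (3,3):0·2+1→1
@4  (4,1):2·3+0→6, (4,2):3·3+2→11, (4,3):1·3+3→6, (4,4):0·3+1→1
@5  (5,2):11·4+6→50, (5,3):6·4+11→35, (5,4):1·4+6→10
Read c(5,2) = 50, c(5,3) = 35, c(5,4) = 10.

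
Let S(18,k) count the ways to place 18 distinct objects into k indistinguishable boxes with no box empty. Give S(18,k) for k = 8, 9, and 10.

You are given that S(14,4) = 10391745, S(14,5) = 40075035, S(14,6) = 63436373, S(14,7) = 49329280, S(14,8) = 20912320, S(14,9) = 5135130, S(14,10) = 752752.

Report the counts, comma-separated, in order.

@15  (15,5):40075035·5+10391745→210766920, (15,6):63436373·6+40075035→420693273, (15,7):49329280·7+63436373→408741333, (15,8):20912320·8+49329280→216627840, (15,9):5135130·9+20912320→67128490, (15,10):752752·10+5135130→12662650
@16  (16,6):420693273·6+210766920→2734926558, (16,7):408741333·7+420693273→3281882604, (16,8):216627840·8+408741333→2141764053, (16,9):67128490·9+216627840→820784250, (16,10):12662650·10+67128490→193754990
@17  (17,7):3281882604·7+2734926558→25708104786, (17,8):2141764053·8+3281882604→20415995028, (17,9):820784250·9+2141764053→9528822303, (17,10):193754990·10+820784250→2758334150
@18  (18,8):20415995028·8+25708104786→189036065010, (18,9):9528822303·9+20415995028→106175395755, (18,10):2758334150·10+9528822303→37112163803
Read S(18,8) = 189036065010, S(18,9) = 106175395755, S(18,10) = 37112163803.

189036065010, 106175395755, 37112163803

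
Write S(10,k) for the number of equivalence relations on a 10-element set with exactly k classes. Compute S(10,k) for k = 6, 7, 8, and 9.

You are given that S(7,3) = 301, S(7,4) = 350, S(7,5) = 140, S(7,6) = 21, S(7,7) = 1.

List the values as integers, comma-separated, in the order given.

i=8: T(8,4)=301+4·350=1701 | T(8,5)=350+5·140=1050 | T(8,6)=140+6·21=266 | T(8,7)=21+7·1=28 | T(8,8)=1+8·0=1
i=9: T(9,5)=1701+5·1050=6951 | T(9,6)=1050+6·266=2646 | T(9,7)=266+7·28=462 | T(9,8)=28+8·1=36 | T(9,9)=1+9·0=1
i=10: T(10,6)=6951+6·2646=22827 | T(10,7)=2646+7·462=5880 | T(10,8)=462+8·36=750 | T(10,9)=36+9·1=45
Read S(10,6) = 22827, S(10,7) = 5880, S(10,8) = 750, S(10,9) = 45.

22827, 5880, 750, 45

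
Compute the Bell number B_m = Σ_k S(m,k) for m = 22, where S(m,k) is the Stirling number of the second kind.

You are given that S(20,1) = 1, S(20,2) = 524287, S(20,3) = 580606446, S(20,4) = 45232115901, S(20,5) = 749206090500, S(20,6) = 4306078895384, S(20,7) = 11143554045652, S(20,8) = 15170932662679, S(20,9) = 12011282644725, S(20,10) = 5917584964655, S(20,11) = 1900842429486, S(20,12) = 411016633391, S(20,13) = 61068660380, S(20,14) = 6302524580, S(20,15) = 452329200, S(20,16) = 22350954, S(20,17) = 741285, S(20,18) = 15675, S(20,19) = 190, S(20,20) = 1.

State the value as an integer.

4506715738447323

r21: T_21,1=1×1+0=1; T_21,2=2×524287+1=1048575; T_21,3=3×580606446+524287=1742343625; T_21,4=4×45232115901+580606446=181509070050; T_21,5=5×749206090500+45232115901=3791262568401; T_21,6=6×4306078895384+749206090500=26585679462804; T_21,7=7×11143554045652+4306078895384=82310957214948; T_21,8=8×15170932662679+11143554045652=132511015347084; T_21,9=9×12011282644725+15170932662679=123272476465204; T_21,10=10×5917584964655+12011282644725=71187132291275; T_21,11=11×1900842429486+5917584964655=26826851689001; T_21,12=12×411016633391+1900842429486=6833042030178; T_21,13=13×61068660380+411016633391=1204909218331; T_21,14=14×6302524580+61068660380=149304004500; T_21,15=15×452329200+6302524580=13087462580; T_21,16=16×22350954+452329200=809944464; T_21,17=17×741285+22350954=34952799; T_21,18=18×15675+741285=1023435; T_21,19=19×190+15675=19285; T_21,20=20×1+190=210; T_21,21=21×0+1=1
r22: T_22,1=1×1+0=1; T_22,2=2×1048575+1=2097151; T_22,3=3×1742343625+1048575=5228079450; T_22,4=4×181509070050+1742343625=727778623825; T_22,5=5×3791262568401+181509070050=19137821912055; T_22,6=6×26585679462804+3791262568401=163305339345225; T_22,7=7×82310957214948+26585679462804=602762379967440; T_22,8=8×132511015347084+82310957214948=1142399079991620; T_22,9=9×123272476465204+132511015347084=1241963303533920; T_22,10=10×71187132291275+123272476465204=835143799377954; T_22,11=11×26826851689001+71187132291275=366282500870286; T_22,12=12×6833042030178+26826851689001=108823356051137; T_22,13=13×1204909218331+6833042030178=22496861868481; T_22,14=14×149304004500+1204909218331=3295165281331; T_22,15=15×13087462580+149304004500=345615943200; T_22,16=16×809944464+13087462580=26046574004; T_22,17=17×34952799+809944464=1404142047; T_22,18=18×1023435+34952799=53374629; T_22,19=19×19285+1023435=1389850; T_22,20=20×210+19285=23485; T_22,21=21×1+210=231; T_22,22=22×0+1=1
B_22 = ΣS(22,k) = 1+2097151+5228079450+727778623825+19137821912055+163305339345225+602762379967440+1142399079991620+1241963303533920+835143799377954+366282500870286+108823356051137+22496861868481+3295165281331+345615943200+26046574004+1404142047+53374629+1389850+23485+231+1 = 4506715738447323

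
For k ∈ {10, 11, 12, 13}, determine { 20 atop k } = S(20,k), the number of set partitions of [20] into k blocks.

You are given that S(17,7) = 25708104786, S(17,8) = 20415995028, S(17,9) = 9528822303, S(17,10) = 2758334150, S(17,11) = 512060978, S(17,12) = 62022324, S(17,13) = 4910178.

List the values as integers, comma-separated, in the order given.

5917584964655, 1900842429486, 411016633391, 61068660380

r18: T_18,8=8×20415995028+25708104786=189036065010; T_18,9=9×9528822303+20415995028=106175395755; T_18,10=10×2758334150+9528822303=37112163803; T_18,11=11×512060978+2758334150=8391004908; T_18,12=12×62022324+512060978=1256328866; T_18,13=13×4910178+62022324=125854638
r19: T_19,9=9×106175395755+189036065010=1144614626805; T_19,10=10×37112163803+106175395755=477297033785; T_19,11=11×8391004908+37112163803=129413217791; T_19,12=12×1256328866+8391004908=23466951300; T_19,13=13×125854638+1256328866=2892439160
r20: T_20,10=10×477297033785+1144614626805=5917584964655; T_20,11=11×129413217791+477297033785=1900842429486; T_20,12=12×23466951300+129413217791=411016633391; T_20,13=13×2892439160+23466951300=61068660380
Read S(20,10) = 5917584964655, S(20,11) = 1900842429486, S(20,12) = 411016633391, S(20,13) = 61068660380.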